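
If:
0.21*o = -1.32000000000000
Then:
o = -6.29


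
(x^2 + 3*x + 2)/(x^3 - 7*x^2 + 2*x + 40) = (x + 1)/(x^2 - 9*x + 20)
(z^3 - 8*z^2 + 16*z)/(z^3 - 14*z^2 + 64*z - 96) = z/(z - 6)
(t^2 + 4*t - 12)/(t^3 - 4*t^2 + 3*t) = (t^2 + 4*t - 12)/(t*(t^2 - 4*t + 3))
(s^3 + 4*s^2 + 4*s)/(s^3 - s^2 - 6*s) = (s + 2)/(s - 3)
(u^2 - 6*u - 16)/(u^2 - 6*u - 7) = (-u^2 + 6*u + 16)/(-u^2 + 6*u + 7)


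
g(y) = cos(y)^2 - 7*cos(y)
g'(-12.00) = 2.85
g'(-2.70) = -3.76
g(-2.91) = 7.76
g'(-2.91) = -2.05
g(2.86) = 7.65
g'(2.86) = 2.48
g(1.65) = 0.56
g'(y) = -2*sin(y)*cos(y) + 7*sin(y)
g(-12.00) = -5.19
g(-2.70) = 7.15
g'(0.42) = 2.11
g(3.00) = 7.91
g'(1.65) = 7.14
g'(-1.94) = -7.20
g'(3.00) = 1.27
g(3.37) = 7.77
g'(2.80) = 2.98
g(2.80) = 7.48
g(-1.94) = 2.66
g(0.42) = -5.56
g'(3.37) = -2.03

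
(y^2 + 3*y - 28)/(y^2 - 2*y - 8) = (y + 7)/(y + 2)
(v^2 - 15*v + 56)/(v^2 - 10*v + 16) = (v - 7)/(v - 2)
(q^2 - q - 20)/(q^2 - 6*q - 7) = (-q^2 + q + 20)/(-q^2 + 6*q + 7)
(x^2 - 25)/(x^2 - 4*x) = (x^2 - 25)/(x*(x - 4))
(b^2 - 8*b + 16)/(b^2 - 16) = (b - 4)/(b + 4)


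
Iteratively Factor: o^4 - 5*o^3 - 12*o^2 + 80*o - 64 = (o + 4)*(o^3 - 9*o^2 + 24*o - 16) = (o - 1)*(o + 4)*(o^2 - 8*o + 16) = (o - 4)*(o - 1)*(o + 4)*(o - 4)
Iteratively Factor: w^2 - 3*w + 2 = (w - 2)*(w - 1)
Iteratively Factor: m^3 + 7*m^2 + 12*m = (m + 4)*(m^2 + 3*m) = m*(m + 4)*(m + 3)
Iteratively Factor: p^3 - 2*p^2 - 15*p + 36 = (p - 3)*(p^2 + p - 12) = (p - 3)^2*(p + 4)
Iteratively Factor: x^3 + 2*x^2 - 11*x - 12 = (x + 4)*(x^2 - 2*x - 3) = (x - 3)*(x + 4)*(x + 1)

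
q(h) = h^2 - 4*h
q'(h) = 2*h - 4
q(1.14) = -3.26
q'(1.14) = -1.72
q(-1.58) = 8.82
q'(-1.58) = -7.16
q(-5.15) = 47.12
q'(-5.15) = -14.30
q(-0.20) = 0.84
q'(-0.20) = -4.40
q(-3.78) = 29.41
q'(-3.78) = -11.56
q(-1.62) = 9.10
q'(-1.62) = -7.24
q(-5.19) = 47.70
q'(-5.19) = -14.38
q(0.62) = -2.10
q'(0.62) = -2.76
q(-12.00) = 192.00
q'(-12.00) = -28.00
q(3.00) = -3.00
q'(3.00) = 2.00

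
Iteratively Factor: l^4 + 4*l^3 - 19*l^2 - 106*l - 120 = (l + 2)*(l^3 + 2*l^2 - 23*l - 60) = (l + 2)*(l + 4)*(l^2 - 2*l - 15) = (l - 5)*(l + 2)*(l + 4)*(l + 3)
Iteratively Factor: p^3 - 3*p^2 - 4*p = (p)*(p^2 - 3*p - 4) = p*(p - 4)*(p + 1)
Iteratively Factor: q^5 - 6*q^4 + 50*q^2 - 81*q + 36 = (q - 4)*(q^4 - 2*q^3 - 8*q^2 + 18*q - 9) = (q - 4)*(q - 1)*(q^3 - q^2 - 9*q + 9) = (q - 4)*(q - 1)*(q + 3)*(q^2 - 4*q + 3) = (q - 4)*(q - 1)^2*(q + 3)*(q - 3)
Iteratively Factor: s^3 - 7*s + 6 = (s + 3)*(s^2 - 3*s + 2) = (s - 2)*(s + 3)*(s - 1)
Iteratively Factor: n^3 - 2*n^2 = (n)*(n^2 - 2*n) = n^2*(n - 2)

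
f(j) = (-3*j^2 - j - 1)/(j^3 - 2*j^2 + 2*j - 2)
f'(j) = (-6*j - 1)/(j^3 - 2*j^2 + 2*j - 2) + (-3*j^2 - j - 1)*(-3*j^2 + 4*j - 2)/(j^3 - 2*j^2 + 2*j - 2)^2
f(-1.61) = 0.49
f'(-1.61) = -0.05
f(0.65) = 2.30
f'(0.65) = 5.06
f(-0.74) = 0.38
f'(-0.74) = -0.18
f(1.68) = -24.40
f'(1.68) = 175.90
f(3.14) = -2.17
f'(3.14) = 1.38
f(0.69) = 2.51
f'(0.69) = 5.48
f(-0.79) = 0.39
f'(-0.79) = -0.19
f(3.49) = -1.77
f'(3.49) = 0.94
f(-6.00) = 0.34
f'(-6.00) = 0.04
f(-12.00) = 0.21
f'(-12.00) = 0.01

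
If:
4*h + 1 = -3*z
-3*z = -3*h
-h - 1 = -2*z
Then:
No Solution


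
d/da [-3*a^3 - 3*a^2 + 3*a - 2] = -9*a^2 - 6*a + 3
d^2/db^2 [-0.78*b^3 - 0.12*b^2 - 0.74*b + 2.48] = -4.68*b - 0.24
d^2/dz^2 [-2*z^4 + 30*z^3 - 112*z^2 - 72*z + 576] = -24*z^2 + 180*z - 224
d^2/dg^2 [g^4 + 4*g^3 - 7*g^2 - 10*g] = 12*g^2 + 24*g - 14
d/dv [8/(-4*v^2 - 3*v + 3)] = 8*(8*v + 3)/(4*v^2 + 3*v - 3)^2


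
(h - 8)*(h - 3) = h^2 - 11*h + 24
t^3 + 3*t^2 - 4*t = t*(t - 1)*(t + 4)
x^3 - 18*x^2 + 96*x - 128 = (x - 8)^2*(x - 2)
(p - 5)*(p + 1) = p^2 - 4*p - 5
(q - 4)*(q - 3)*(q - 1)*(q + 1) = q^4 - 7*q^3 + 11*q^2 + 7*q - 12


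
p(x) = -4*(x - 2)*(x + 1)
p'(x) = 4 - 8*x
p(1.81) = 2.14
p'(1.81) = -10.48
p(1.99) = 0.12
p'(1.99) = -11.92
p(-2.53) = -27.72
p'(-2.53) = 24.24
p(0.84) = 8.54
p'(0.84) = -2.72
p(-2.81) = -34.82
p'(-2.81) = 26.48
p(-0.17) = 7.20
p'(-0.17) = 5.36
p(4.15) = -44.29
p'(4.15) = -29.20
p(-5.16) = -119.14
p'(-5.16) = 45.28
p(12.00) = -520.00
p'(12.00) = -92.00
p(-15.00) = -952.00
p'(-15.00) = 124.00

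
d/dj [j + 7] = 1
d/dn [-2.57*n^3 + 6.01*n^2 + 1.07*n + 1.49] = -7.71*n^2 + 12.02*n + 1.07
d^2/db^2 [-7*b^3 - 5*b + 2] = -42*b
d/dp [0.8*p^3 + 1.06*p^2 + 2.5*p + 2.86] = 2.4*p^2 + 2.12*p + 2.5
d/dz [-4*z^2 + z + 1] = 1 - 8*z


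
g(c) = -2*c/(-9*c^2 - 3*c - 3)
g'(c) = -2*c*(18*c + 3)/(-9*c^2 - 3*c - 3)^2 - 2/(-9*c^2 - 3*c - 3) = 2*(1 - 3*c^2)/(3*(9*c^4 + 6*c^3 + 7*c^2 + 2*c + 1))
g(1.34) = 0.12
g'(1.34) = -0.05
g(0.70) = 0.15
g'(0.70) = -0.03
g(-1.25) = -0.19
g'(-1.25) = -0.12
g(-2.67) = -0.09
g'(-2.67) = -0.03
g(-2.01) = -0.12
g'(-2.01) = -0.06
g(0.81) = 0.14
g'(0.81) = -0.05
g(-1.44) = -0.17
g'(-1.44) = -0.10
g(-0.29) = -0.20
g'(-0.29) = 0.54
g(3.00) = 0.06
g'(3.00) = -0.02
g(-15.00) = -0.02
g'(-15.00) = 0.00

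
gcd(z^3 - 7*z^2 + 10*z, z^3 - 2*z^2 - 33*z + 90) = z - 5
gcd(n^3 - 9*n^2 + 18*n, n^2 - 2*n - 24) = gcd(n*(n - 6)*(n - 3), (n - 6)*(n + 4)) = n - 6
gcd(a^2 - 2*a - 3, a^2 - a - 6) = a - 3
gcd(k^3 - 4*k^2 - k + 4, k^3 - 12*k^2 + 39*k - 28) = k^2 - 5*k + 4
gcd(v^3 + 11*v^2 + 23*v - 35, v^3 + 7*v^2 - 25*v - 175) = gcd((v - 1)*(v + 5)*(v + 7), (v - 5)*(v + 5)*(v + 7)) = v^2 + 12*v + 35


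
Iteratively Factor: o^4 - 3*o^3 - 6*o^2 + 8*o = (o + 2)*(o^3 - 5*o^2 + 4*o) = o*(o + 2)*(o^2 - 5*o + 4) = o*(o - 4)*(o + 2)*(o - 1)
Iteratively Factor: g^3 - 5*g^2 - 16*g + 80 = (g + 4)*(g^2 - 9*g + 20) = (g - 4)*(g + 4)*(g - 5)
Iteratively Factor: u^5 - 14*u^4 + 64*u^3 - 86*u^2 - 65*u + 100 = (u - 5)*(u^4 - 9*u^3 + 19*u^2 + 9*u - 20) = (u - 5)*(u - 4)*(u^3 - 5*u^2 - u + 5) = (u - 5)*(u - 4)*(u + 1)*(u^2 - 6*u + 5) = (u - 5)*(u - 4)*(u - 1)*(u + 1)*(u - 5)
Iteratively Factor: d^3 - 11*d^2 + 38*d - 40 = (d - 4)*(d^2 - 7*d + 10) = (d - 4)*(d - 2)*(d - 5)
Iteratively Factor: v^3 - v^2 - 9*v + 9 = (v - 3)*(v^2 + 2*v - 3) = (v - 3)*(v + 3)*(v - 1)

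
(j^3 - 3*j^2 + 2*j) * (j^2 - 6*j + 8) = j^5 - 9*j^4 + 28*j^3 - 36*j^2 + 16*j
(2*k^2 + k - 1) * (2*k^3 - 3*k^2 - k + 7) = 4*k^5 - 4*k^4 - 7*k^3 + 16*k^2 + 8*k - 7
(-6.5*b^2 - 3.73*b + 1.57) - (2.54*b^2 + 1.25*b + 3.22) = -9.04*b^2 - 4.98*b - 1.65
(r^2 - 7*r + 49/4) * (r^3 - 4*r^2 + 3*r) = r^5 - 11*r^4 + 173*r^3/4 - 70*r^2 + 147*r/4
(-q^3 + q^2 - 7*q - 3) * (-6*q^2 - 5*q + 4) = 6*q^5 - q^4 + 33*q^3 + 57*q^2 - 13*q - 12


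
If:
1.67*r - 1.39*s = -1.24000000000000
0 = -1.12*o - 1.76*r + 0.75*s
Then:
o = 1.16680923866553 - 0.638312660393499*s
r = 0.832335329341317*s - 0.74251497005988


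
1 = 1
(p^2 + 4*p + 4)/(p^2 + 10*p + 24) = (p^2 + 4*p + 4)/(p^2 + 10*p + 24)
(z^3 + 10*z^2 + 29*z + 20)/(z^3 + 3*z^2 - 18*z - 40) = (z^2 + 5*z + 4)/(z^2 - 2*z - 8)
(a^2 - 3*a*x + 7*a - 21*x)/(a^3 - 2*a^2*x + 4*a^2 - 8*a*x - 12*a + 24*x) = (a^2 - 3*a*x + 7*a - 21*x)/(a^3 - 2*a^2*x + 4*a^2 - 8*a*x - 12*a + 24*x)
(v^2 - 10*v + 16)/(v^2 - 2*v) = (v - 8)/v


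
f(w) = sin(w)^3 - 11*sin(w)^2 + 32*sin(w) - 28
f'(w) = 3*sin(w)^2*cos(w) - 22*sin(w)*cos(w) + 32*cos(w)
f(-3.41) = -20.27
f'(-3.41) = -25.43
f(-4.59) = -6.10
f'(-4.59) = -1.60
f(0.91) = -9.10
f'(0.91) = 10.13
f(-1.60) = -71.98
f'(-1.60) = -1.66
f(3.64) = -45.92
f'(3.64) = -37.95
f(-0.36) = -40.68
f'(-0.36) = 37.55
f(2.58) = -13.93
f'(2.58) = -17.89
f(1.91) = -6.77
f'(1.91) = -4.63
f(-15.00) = -53.74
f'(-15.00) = -36.14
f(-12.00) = -13.84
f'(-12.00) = 17.77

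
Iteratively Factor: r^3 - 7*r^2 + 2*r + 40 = (r - 4)*(r^2 - 3*r - 10) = (r - 4)*(r + 2)*(r - 5)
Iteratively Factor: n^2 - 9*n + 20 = (n - 5)*(n - 4)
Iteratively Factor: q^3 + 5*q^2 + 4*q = (q)*(q^2 + 5*q + 4) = q*(q + 1)*(q + 4)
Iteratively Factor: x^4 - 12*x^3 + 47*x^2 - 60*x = (x - 5)*(x^3 - 7*x^2 + 12*x) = (x - 5)*(x - 3)*(x^2 - 4*x) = x*(x - 5)*(x - 3)*(x - 4)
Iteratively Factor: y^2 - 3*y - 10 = (y + 2)*(y - 5)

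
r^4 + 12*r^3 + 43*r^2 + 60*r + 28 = (r + 1)*(r + 2)^2*(r + 7)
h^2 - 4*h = h*(h - 4)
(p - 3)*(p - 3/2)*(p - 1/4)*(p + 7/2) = p^4 - 5*p^3/4 - 11*p^2 + 297*p/16 - 63/16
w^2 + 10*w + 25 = (w + 5)^2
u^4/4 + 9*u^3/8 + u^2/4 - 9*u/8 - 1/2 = (u/4 + 1)*(u - 1)*(u + 1/2)*(u + 1)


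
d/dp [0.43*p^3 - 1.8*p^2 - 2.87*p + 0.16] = 1.29*p^2 - 3.6*p - 2.87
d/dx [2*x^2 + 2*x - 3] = 4*x + 2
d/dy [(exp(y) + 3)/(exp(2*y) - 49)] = (-2*(exp(y) + 3)*exp(y) + exp(2*y) - 49)*exp(y)/(exp(2*y) - 49)^2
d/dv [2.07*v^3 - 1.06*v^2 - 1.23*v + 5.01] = 6.21*v^2 - 2.12*v - 1.23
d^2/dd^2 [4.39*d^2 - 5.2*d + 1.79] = 8.78000000000000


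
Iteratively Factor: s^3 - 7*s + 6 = (s - 1)*(s^2 + s - 6) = (s - 1)*(s + 3)*(s - 2)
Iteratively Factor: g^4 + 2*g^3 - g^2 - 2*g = (g + 2)*(g^3 - g) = g*(g + 2)*(g^2 - 1) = g*(g + 1)*(g + 2)*(g - 1)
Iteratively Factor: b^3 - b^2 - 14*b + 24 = (b + 4)*(b^2 - 5*b + 6) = (b - 2)*(b + 4)*(b - 3)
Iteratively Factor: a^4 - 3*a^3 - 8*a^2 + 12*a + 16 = (a + 2)*(a^3 - 5*a^2 + 2*a + 8) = (a - 4)*(a + 2)*(a^2 - a - 2) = (a - 4)*(a - 2)*(a + 2)*(a + 1)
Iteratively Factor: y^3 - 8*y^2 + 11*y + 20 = (y - 5)*(y^2 - 3*y - 4) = (y - 5)*(y + 1)*(y - 4)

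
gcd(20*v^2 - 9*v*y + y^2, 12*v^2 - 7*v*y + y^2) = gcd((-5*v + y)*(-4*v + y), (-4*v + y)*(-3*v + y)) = -4*v + y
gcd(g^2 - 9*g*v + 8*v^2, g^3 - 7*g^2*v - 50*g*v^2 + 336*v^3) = -g + 8*v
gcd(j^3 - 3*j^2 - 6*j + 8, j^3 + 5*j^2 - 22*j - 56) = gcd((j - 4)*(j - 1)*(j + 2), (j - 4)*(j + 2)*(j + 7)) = j^2 - 2*j - 8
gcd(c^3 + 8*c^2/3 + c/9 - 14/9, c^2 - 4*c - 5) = c + 1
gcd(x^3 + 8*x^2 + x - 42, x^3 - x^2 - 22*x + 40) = x - 2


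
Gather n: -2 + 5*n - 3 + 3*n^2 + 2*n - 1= 3*n^2 + 7*n - 6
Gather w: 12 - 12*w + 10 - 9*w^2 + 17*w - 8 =-9*w^2 + 5*w + 14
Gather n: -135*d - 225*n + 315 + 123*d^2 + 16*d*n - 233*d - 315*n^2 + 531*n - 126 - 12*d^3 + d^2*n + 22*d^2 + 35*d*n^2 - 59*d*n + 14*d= -12*d^3 + 145*d^2 - 354*d + n^2*(35*d - 315) + n*(d^2 - 43*d + 306) + 189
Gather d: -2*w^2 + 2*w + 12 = -2*w^2 + 2*w + 12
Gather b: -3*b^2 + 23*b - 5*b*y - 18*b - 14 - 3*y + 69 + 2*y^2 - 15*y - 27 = -3*b^2 + b*(5 - 5*y) + 2*y^2 - 18*y + 28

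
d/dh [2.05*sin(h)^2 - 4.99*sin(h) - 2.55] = (4.1*sin(h) - 4.99)*cos(h)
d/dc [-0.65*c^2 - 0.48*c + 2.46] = -1.3*c - 0.48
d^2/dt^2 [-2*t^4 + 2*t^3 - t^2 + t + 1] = -24*t^2 + 12*t - 2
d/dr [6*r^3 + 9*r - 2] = 18*r^2 + 9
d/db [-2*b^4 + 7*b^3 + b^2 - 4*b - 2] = -8*b^3 + 21*b^2 + 2*b - 4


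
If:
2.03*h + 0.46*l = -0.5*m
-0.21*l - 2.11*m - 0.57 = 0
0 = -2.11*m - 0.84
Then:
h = -0.19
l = 1.29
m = -0.40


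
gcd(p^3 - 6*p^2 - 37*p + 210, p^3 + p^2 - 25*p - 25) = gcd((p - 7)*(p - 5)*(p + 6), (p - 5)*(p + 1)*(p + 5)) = p - 5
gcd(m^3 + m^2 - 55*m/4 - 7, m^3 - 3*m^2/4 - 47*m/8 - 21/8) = m + 1/2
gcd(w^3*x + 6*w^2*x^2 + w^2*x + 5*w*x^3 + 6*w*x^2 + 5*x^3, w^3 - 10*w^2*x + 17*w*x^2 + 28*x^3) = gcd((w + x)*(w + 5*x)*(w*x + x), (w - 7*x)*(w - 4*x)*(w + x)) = w + x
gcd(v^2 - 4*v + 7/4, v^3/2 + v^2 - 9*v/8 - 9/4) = 1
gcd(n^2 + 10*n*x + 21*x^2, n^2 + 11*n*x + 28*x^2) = n + 7*x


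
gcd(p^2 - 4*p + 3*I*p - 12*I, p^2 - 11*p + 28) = p - 4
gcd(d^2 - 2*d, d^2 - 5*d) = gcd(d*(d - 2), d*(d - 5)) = d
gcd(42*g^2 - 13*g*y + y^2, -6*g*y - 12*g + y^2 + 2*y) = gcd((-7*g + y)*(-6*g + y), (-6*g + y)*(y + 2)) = -6*g + y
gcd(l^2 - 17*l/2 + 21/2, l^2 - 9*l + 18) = 1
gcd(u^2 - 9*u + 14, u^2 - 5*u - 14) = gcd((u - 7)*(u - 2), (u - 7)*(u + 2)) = u - 7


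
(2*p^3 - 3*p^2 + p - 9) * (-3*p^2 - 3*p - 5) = -6*p^5 + 3*p^4 - 4*p^3 + 39*p^2 + 22*p + 45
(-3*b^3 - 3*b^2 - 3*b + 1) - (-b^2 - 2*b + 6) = -3*b^3 - 2*b^2 - b - 5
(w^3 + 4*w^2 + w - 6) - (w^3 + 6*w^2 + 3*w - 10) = -2*w^2 - 2*w + 4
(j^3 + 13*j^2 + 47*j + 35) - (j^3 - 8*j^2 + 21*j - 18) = 21*j^2 + 26*j + 53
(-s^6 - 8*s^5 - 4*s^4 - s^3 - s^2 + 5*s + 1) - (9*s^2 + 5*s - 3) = -s^6 - 8*s^5 - 4*s^4 - s^3 - 10*s^2 + 4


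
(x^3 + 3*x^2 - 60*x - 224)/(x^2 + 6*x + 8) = (x^2 - x - 56)/(x + 2)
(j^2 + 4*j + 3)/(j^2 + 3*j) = (j + 1)/j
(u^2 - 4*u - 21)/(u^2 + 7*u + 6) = (u^2 - 4*u - 21)/(u^2 + 7*u + 6)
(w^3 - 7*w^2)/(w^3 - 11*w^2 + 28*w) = w/(w - 4)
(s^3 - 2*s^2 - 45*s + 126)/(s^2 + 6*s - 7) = (s^2 - 9*s + 18)/(s - 1)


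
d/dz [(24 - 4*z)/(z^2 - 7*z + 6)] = 4/(z^2 - 2*z + 1)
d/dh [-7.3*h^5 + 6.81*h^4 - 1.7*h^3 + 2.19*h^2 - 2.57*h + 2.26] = -36.5*h^4 + 27.24*h^3 - 5.1*h^2 + 4.38*h - 2.57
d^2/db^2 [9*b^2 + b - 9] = 18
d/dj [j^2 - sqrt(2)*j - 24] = 2*j - sqrt(2)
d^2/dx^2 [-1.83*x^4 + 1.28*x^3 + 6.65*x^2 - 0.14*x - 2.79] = -21.96*x^2 + 7.68*x + 13.3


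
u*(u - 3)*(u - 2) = u^3 - 5*u^2 + 6*u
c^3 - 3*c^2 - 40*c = c*(c - 8)*(c + 5)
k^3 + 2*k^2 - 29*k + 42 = (k - 3)*(k - 2)*(k + 7)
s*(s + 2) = s^2 + 2*s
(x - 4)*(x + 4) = x^2 - 16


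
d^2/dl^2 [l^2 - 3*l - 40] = 2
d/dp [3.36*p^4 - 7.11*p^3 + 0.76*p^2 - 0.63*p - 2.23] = 13.44*p^3 - 21.33*p^2 + 1.52*p - 0.63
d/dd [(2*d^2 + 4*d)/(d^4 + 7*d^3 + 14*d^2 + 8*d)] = 2*(-2*d - 5)/(d^4 + 10*d^3 + 33*d^2 + 40*d + 16)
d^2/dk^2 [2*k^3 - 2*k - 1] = 12*k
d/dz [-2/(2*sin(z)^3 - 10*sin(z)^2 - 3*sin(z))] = -2*(20*sin(z) + 3*cos(2*z))*cos(z)/((10*sin(z) + cos(2*z) + 2)^2*sin(z)^2)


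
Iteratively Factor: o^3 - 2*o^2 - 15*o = (o - 5)*(o^2 + 3*o) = (o - 5)*(o + 3)*(o)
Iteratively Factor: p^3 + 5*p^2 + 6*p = (p + 2)*(p^2 + 3*p) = (p + 2)*(p + 3)*(p)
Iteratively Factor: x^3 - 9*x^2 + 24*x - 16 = (x - 4)*(x^2 - 5*x + 4) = (x - 4)*(x - 1)*(x - 4)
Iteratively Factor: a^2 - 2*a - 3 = (a + 1)*(a - 3)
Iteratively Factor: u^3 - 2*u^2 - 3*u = (u)*(u^2 - 2*u - 3) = u*(u - 3)*(u + 1)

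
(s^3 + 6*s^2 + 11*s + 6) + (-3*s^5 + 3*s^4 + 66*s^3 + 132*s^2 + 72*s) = -3*s^5 + 3*s^4 + 67*s^3 + 138*s^2 + 83*s + 6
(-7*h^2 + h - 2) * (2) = -14*h^2 + 2*h - 4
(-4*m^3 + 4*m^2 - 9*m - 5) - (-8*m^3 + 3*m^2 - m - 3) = 4*m^3 + m^2 - 8*m - 2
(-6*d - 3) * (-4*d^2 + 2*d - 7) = 24*d^3 + 36*d + 21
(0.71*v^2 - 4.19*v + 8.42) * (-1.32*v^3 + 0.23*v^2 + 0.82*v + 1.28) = -0.9372*v^5 + 5.6941*v^4 - 11.4959*v^3 - 0.5904*v^2 + 1.5412*v + 10.7776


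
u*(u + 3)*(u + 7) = u^3 + 10*u^2 + 21*u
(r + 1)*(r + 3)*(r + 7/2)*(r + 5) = r^4 + 25*r^3/2 + 109*r^2/2 + 191*r/2 + 105/2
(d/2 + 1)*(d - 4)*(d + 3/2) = d^3/2 - d^2/4 - 11*d/2 - 6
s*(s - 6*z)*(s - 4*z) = s^3 - 10*s^2*z + 24*s*z^2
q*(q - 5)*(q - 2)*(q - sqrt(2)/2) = q^4 - 7*q^3 - sqrt(2)*q^3/2 + 7*sqrt(2)*q^2/2 + 10*q^2 - 5*sqrt(2)*q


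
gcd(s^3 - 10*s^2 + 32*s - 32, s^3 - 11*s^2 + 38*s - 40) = s^2 - 6*s + 8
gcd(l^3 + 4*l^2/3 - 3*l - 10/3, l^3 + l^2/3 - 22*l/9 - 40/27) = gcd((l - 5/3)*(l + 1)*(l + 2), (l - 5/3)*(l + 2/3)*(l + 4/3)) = l - 5/3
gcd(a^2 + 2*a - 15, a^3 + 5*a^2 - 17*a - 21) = a - 3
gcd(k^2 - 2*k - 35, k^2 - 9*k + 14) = k - 7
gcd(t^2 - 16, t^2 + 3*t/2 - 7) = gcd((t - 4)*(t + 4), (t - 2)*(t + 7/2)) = 1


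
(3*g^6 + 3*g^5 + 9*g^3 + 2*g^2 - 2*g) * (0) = 0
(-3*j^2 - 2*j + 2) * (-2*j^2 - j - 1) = 6*j^4 + 7*j^3 + j^2 - 2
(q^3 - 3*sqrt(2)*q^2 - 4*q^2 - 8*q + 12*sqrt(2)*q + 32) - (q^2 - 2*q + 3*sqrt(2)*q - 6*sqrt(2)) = q^3 - 5*q^2 - 3*sqrt(2)*q^2 - 6*q + 9*sqrt(2)*q + 6*sqrt(2) + 32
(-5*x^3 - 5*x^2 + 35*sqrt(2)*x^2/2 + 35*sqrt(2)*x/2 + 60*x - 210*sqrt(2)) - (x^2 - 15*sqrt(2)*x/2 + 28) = -5*x^3 - 6*x^2 + 35*sqrt(2)*x^2/2 + 25*sqrt(2)*x + 60*x - 210*sqrt(2) - 28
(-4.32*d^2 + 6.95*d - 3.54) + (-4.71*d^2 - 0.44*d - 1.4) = -9.03*d^2 + 6.51*d - 4.94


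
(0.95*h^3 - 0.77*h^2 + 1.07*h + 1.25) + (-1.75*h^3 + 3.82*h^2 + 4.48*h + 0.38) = -0.8*h^3 + 3.05*h^2 + 5.55*h + 1.63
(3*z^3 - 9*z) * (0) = 0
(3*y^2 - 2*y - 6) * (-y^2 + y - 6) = -3*y^4 + 5*y^3 - 14*y^2 + 6*y + 36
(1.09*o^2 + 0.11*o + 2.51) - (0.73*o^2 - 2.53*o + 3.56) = 0.36*o^2 + 2.64*o - 1.05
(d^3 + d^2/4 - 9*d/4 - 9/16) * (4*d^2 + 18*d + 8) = 4*d^5 + 19*d^4 + 7*d^3/2 - 163*d^2/4 - 225*d/8 - 9/2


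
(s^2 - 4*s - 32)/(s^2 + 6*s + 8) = (s - 8)/(s + 2)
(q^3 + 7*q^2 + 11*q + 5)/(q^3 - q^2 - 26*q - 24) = (q^2 + 6*q + 5)/(q^2 - 2*q - 24)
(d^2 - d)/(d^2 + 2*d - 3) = d/(d + 3)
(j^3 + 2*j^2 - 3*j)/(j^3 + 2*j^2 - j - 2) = j*(j + 3)/(j^2 + 3*j + 2)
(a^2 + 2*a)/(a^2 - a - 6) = a/(a - 3)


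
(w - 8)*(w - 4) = w^2 - 12*w + 32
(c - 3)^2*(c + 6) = c^3 - 27*c + 54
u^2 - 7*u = u*(u - 7)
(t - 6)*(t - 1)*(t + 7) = t^3 - 43*t + 42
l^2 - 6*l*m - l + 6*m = (l - 1)*(l - 6*m)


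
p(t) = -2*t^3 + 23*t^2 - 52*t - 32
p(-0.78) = 23.50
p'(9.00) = -124.00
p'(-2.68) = -218.37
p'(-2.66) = -216.81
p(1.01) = -63.12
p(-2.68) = 311.05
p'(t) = -6*t^2 + 46*t - 52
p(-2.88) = 356.31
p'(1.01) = -11.66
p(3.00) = -35.00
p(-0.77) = 22.59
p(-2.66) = 306.70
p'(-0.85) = -95.44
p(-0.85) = 30.05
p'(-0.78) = -91.53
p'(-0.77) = -90.98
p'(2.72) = 28.73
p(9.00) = -95.00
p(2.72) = -43.52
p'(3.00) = 32.00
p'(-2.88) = -234.25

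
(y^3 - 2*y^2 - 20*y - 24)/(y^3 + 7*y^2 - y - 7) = (y^3 - 2*y^2 - 20*y - 24)/(y^3 + 7*y^2 - y - 7)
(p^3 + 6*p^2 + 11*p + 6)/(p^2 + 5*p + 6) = p + 1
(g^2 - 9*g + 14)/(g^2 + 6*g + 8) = (g^2 - 9*g + 14)/(g^2 + 6*g + 8)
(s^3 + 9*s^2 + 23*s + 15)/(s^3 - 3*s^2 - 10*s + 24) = (s^2 + 6*s + 5)/(s^2 - 6*s + 8)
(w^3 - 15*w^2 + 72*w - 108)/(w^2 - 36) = (w^2 - 9*w + 18)/(w + 6)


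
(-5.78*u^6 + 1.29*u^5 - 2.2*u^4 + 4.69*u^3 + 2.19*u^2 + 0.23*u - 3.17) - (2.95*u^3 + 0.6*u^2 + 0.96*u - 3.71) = -5.78*u^6 + 1.29*u^5 - 2.2*u^4 + 1.74*u^3 + 1.59*u^2 - 0.73*u + 0.54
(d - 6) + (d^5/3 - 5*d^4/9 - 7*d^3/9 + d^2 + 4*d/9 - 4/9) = d^5/3 - 5*d^4/9 - 7*d^3/9 + d^2 + 13*d/9 - 58/9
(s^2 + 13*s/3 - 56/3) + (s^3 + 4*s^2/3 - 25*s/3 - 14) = s^3 + 7*s^2/3 - 4*s - 98/3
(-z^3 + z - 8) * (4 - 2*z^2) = 2*z^5 - 6*z^3 + 16*z^2 + 4*z - 32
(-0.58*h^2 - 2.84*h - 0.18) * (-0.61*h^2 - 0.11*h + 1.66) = 0.3538*h^4 + 1.7962*h^3 - 0.5406*h^2 - 4.6946*h - 0.2988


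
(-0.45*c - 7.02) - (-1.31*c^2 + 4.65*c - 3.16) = 1.31*c^2 - 5.1*c - 3.86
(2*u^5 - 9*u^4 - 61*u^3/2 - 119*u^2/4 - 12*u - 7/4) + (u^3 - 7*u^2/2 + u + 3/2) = 2*u^5 - 9*u^4 - 59*u^3/2 - 133*u^2/4 - 11*u - 1/4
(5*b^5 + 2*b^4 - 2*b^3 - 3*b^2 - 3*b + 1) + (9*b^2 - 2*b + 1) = 5*b^5 + 2*b^4 - 2*b^3 + 6*b^2 - 5*b + 2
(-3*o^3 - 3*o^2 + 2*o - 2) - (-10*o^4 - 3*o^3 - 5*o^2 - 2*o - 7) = 10*o^4 + 2*o^2 + 4*o + 5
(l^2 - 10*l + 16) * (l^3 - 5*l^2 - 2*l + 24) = l^5 - 15*l^4 + 64*l^3 - 36*l^2 - 272*l + 384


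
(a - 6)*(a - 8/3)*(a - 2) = a^3 - 32*a^2/3 + 100*a/3 - 32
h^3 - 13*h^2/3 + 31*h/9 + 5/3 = (h - 3)*(h - 5/3)*(h + 1/3)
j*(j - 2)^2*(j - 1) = j^4 - 5*j^3 + 8*j^2 - 4*j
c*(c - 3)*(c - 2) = c^3 - 5*c^2 + 6*c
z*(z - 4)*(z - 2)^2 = z^4 - 8*z^3 + 20*z^2 - 16*z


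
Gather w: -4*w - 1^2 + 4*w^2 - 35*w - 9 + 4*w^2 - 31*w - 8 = 8*w^2 - 70*w - 18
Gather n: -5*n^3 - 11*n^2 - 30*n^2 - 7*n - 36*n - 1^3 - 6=-5*n^3 - 41*n^2 - 43*n - 7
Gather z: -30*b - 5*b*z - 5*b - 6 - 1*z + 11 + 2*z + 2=-35*b + z*(1 - 5*b) + 7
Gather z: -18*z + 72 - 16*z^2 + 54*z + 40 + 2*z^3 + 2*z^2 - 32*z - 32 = 2*z^3 - 14*z^2 + 4*z + 80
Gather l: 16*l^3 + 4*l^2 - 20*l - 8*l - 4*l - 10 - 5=16*l^3 + 4*l^2 - 32*l - 15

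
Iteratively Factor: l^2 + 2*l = (l)*(l + 2)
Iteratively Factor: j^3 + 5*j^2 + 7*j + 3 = (j + 1)*(j^2 + 4*j + 3) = (j + 1)*(j + 3)*(j + 1)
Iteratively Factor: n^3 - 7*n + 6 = (n - 2)*(n^2 + 2*n - 3) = (n - 2)*(n + 3)*(n - 1)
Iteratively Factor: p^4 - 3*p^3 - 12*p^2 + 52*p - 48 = (p - 3)*(p^3 - 12*p + 16) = (p - 3)*(p - 2)*(p^2 + 2*p - 8) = (p - 3)*(p - 2)^2*(p + 4)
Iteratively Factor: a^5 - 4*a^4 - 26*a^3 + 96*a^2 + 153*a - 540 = (a + 4)*(a^4 - 8*a^3 + 6*a^2 + 72*a - 135) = (a - 3)*(a + 4)*(a^3 - 5*a^2 - 9*a + 45) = (a - 3)*(a + 3)*(a + 4)*(a^2 - 8*a + 15) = (a - 3)^2*(a + 3)*(a + 4)*(a - 5)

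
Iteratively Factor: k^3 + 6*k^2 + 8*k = (k + 4)*(k^2 + 2*k) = k*(k + 4)*(k + 2)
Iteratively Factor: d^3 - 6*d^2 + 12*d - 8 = (d - 2)*(d^2 - 4*d + 4) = (d - 2)^2*(d - 2)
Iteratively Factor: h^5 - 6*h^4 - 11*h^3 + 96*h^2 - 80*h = (h + 4)*(h^4 - 10*h^3 + 29*h^2 - 20*h) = (h - 5)*(h + 4)*(h^3 - 5*h^2 + 4*h) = (h - 5)*(h - 4)*(h + 4)*(h^2 - h) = (h - 5)*(h - 4)*(h - 1)*(h + 4)*(h)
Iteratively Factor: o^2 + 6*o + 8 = (o + 2)*(o + 4)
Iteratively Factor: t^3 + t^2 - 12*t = (t - 3)*(t^2 + 4*t) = (t - 3)*(t + 4)*(t)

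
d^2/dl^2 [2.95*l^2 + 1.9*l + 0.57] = 5.90000000000000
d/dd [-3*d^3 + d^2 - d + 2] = -9*d^2 + 2*d - 1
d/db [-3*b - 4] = -3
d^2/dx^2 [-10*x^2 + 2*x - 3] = -20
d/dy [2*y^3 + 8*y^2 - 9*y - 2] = 6*y^2 + 16*y - 9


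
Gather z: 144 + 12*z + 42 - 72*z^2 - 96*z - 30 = -72*z^2 - 84*z + 156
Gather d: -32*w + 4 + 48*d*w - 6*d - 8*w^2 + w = d*(48*w - 6) - 8*w^2 - 31*w + 4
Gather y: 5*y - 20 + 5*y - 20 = 10*y - 40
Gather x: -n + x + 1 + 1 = -n + x + 2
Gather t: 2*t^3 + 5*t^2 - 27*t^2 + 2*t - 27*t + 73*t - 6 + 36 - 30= 2*t^3 - 22*t^2 + 48*t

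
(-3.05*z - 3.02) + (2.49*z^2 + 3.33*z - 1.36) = 2.49*z^2 + 0.28*z - 4.38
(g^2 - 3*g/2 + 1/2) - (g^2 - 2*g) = g/2 + 1/2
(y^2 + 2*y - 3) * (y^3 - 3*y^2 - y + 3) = y^5 - y^4 - 10*y^3 + 10*y^2 + 9*y - 9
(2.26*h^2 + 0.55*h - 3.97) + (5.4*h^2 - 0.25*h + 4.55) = 7.66*h^2 + 0.3*h + 0.58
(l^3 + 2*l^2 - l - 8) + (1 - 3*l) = l^3 + 2*l^2 - 4*l - 7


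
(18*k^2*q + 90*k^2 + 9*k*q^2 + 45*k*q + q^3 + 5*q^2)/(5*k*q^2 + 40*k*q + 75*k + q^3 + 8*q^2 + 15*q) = (18*k^2 + 9*k*q + q^2)/(5*k*q + 15*k + q^2 + 3*q)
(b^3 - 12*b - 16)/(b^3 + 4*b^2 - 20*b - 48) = (b + 2)/(b + 6)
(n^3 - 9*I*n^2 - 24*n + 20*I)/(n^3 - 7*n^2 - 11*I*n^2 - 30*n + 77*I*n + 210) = (n^2 - 4*I*n - 4)/(n^2 - n*(7 + 6*I) + 42*I)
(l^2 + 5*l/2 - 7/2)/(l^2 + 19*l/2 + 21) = (l - 1)/(l + 6)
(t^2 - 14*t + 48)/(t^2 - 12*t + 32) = (t - 6)/(t - 4)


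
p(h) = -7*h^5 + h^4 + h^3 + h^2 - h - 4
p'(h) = -35*h^4 + 4*h^3 + 3*h^2 + 2*h - 1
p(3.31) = -2621.29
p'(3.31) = -4017.72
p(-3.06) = 1945.49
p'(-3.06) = -3162.33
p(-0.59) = -2.65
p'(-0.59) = -6.20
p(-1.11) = 10.29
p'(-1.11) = -58.13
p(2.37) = -479.30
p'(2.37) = -1030.40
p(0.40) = -4.22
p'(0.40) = -0.36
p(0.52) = -4.30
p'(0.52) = -1.15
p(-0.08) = -3.91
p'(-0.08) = -1.14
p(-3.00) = 1763.00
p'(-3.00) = -2923.00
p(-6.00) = 55550.00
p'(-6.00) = -46129.00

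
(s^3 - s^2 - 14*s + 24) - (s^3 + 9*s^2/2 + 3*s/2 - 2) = -11*s^2/2 - 31*s/2 + 26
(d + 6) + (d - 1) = 2*d + 5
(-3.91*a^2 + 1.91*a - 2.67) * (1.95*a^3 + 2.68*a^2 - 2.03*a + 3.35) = -7.6245*a^5 - 6.7543*a^4 + 7.8496*a^3 - 24.1314*a^2 + 11.8186*a - 8.9445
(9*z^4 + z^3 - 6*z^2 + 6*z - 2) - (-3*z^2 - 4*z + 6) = 9*z^4 + z^3 - 3*z^2 + 10*z - 8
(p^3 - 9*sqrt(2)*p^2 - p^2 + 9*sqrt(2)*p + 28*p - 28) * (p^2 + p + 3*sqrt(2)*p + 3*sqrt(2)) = p^5 - 6*sqrt(2)*p^4 - 27*p^3 + 90*sqrt(2)*p^2 + 26*p - 84*sqrt(2)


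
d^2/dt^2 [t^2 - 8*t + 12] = 2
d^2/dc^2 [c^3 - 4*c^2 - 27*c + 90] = 6*c - 8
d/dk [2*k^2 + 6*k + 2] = 4*k + 6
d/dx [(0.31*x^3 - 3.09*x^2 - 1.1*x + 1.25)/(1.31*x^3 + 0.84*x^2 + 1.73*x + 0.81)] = (4.3083*x^4 + 3.9546*x^3 - 8.5809*x^2 - 7.1058*x - 3.0535)/(1.7161*x^6 + 2.2008*x^5 + 5.2382*x^4 + 5.0286*x^3 + 4.3537*x^2 + 2.8026*x + 0.6561)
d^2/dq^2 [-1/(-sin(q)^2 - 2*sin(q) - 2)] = 2*(-2*sin(q)^4 - 3*sin(q)^3 + 5*sin(q)^2 + 8*sin(q) + 2)/(sin(q)^2 + 2*sin(q) + 2)^3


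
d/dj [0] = 0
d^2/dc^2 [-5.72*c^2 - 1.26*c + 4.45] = -11.4400000000000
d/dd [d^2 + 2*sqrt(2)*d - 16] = 2*d + 2*sqrt(2)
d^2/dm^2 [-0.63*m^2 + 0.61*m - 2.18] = -1.26000000000000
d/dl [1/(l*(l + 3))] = (-2*l - 3)/(l^2*(l^2 + 6*l + 9))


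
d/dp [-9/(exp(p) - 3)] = 9*exp(p)/(exp(p) - 3)^2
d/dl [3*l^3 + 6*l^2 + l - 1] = 9*l^2 + 12*l + 1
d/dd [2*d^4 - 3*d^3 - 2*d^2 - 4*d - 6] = 8*d^3 - 9*d^2 - 4*d - 4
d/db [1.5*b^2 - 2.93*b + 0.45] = 3.0*b - 2.93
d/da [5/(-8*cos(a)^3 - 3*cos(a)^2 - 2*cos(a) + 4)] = 10*(12*sin(a)^2 - 3*cos(a) - 13)*sin(a)/(8*cos(a)^3 + 3*cos(a)^2 + 2*cos(a) - 4)^2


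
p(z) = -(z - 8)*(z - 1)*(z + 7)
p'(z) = -(z - 8)*(z - 1) - (z - 8)*(z + 7) - (z - 1)*(z + 7)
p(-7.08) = 9.75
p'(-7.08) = -123.70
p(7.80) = 20.13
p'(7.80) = -96.32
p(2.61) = 83.39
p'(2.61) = 45.00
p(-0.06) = -59.29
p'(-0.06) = 54.75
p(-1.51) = -131.05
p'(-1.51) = 42.12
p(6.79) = 96.61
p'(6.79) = -56.15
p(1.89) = 48.34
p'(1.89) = 51.84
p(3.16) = 106.22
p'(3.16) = 37.68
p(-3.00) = -176.00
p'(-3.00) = 16.00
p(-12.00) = 1300.00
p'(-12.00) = -425.00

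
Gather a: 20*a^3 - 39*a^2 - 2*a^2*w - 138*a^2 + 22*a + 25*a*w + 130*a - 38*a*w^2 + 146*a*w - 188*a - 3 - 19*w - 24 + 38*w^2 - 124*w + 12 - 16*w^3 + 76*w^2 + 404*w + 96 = 20*a^3 + a^2*(-2*w - 177) + a*(-38*w^2 + 171*w - 36) - 16*w^3 + 114*w^2 + 261*w + 81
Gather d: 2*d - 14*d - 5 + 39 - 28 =6 - 12*d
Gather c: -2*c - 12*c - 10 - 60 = -14*c - 70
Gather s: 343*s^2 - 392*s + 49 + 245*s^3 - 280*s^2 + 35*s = 245*s^3 + 63*s^2 - 357*s + 49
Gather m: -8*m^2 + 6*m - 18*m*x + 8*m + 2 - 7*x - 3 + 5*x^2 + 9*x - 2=-8*m^2 + m*(14 - 18*x) + 5*x^2 + 2*x - 3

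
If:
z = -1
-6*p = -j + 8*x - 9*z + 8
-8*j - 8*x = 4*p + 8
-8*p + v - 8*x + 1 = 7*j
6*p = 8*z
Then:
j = 19/27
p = -4/3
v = -406/27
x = -28/27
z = -1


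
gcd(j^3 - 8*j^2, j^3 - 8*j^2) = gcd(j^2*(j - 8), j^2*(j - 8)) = j^3 - 8*j^2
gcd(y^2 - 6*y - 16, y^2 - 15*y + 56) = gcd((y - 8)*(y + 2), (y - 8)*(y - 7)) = y - 8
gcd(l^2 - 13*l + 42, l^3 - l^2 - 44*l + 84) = l - 6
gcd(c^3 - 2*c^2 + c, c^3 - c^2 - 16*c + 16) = c - 1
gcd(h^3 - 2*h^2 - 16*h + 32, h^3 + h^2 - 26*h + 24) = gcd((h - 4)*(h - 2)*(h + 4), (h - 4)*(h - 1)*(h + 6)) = h - 4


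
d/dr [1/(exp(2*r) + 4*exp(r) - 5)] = 2*(-exp(r) - 2)*exp(r)/(exp(2*r) + 4*exp(r) - 5)^2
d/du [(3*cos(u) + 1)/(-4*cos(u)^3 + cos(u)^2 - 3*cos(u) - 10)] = (99*sin(u) - 20*sin(2*u) - 9*sin(3*u) - 12*sin(4*u))/(-12*cos(u) + cos(2*u) - 2*cos(3*u) - 19)^2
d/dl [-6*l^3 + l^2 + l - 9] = -18*l^2 + 2*l + 1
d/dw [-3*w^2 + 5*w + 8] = 5 - 6*w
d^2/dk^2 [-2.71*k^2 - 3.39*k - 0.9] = -5.42000000000000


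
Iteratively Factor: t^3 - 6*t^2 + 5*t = (t)*(t^2 - 6*t + 5) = t*(t - 1)*(t - 5)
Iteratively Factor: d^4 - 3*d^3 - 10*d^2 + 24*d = (d)*(d^3 - 3*d^2 - 10*d + 24) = d*(d - 2)*(d^2 - d - 12) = d*(d - 4)*(d - 2)*(d + 3)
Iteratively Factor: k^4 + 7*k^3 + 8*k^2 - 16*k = (k)*(k^3 + 7*k^2 + 8*k - 16) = k*(k - 1)*(k^2 + 8*k + 16) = k*(k - 1)*(k + 4)*(k + 4)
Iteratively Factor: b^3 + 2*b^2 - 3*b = (b - 1)*(b^2 + 3*b) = b*(b - 1)*(b + 3)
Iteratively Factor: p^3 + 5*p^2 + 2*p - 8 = (p + 2)*(p^2 + 3*p - 4) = (p - 1)*(p + 2)*(p + 4)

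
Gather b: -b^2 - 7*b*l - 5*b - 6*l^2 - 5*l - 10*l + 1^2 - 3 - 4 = -b^2 + b*(-7*l - 5) - 6*l^2 - 15*l - 6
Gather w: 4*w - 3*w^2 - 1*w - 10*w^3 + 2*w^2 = -10*w^3 - w^2 + 3*w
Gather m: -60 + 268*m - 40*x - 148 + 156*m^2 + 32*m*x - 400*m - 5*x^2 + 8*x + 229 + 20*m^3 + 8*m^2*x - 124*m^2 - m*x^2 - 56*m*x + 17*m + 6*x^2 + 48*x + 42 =20*m^3 + m^2*(8*x + 32) + m*(-x^2 - 24*x - 115) + x^2 + 16*x + 63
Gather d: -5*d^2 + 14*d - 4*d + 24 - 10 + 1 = -5*d^2 + 10*d + 15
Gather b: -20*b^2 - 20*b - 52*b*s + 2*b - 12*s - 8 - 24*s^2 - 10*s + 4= -20*b^2 + b*(-52*s - 18) - 24*s^2 - 22*s - 4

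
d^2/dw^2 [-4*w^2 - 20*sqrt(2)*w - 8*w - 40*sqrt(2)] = -8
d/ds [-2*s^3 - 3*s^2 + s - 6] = -6*s^2 - 6*s + 1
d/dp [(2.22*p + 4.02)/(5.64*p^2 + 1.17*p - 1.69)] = (12.5208*p^2 + 2.5974*p - (2.22*p + 4.02)*(11.28*p + 1.17) - 3.7518)/(5.64*p^2 + 1.17*p - 1.69)^2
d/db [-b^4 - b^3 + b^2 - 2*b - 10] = -4*b^3 - 3*b^2 + 2*b - 2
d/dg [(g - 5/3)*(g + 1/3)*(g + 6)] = 3*g^2 + 28*g/3 - 77/9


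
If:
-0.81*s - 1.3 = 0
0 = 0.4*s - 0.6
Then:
No Solution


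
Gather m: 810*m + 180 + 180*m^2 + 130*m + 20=180*m^2 + 940*m + 200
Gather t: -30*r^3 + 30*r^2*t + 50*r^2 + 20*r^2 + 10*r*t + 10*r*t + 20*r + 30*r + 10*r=-30*r^3 + 70*r^2 + 60*r + t*(30*r^2 + 20*r)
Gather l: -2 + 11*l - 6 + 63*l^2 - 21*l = 63*l^2 - 10*l - 8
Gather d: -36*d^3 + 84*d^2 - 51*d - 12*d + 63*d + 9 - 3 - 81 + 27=-36*d^3 + 84*d^2 - 48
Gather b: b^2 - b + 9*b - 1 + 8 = b^2 + 8*b + 7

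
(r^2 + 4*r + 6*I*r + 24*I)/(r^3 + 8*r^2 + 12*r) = (r^2 + 4*r + 6*I*r + 24*I)/(r*(r^2 + 8*r + 12))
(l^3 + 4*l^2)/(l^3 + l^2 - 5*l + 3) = l^2*(l + 4)/(l^3 + l^2 - 5*l + 3)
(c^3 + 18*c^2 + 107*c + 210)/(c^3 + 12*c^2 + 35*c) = (c + 6)/c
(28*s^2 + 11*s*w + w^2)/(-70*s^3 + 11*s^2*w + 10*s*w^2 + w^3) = (-4*s - w)/(10*s^2 - 3*s*w - w^2)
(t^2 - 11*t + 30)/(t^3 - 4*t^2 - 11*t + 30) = (t - 6)/(t^2 + t - 6)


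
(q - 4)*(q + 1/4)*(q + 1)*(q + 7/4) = q^4 - q^3 - 153*q^2/16 - 149*q/16 - 7/4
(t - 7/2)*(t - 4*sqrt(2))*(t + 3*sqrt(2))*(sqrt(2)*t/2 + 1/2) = sqrt(2)*t^4/2 - 7*sqrt(2)*t^3/4 - t^3/2 - 25*sqrt(2)*t^2/2 + 7*t^2/4 - 12*t + 175*sqrt(2)*t/4 + 42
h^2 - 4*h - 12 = (h - 6)*(h + 2)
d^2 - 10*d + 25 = (d - 5)^2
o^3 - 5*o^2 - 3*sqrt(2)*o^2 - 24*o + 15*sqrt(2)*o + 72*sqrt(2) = (o - 8)*(o + 3)*(o - 3*sqrt(2))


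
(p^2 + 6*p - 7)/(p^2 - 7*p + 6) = (p + 7)/(p - 6)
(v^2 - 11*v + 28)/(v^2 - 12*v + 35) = (v - 4)/(v - 5)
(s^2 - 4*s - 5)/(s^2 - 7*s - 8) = (s - 5)/(s - 8)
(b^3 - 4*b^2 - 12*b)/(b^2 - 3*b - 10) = b*(b - 6)/(b - 5)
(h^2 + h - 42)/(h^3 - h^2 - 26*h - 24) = (h + 7)/(h^2 + 5*h + 4)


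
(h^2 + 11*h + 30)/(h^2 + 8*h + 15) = (h + 6)/(h + 3)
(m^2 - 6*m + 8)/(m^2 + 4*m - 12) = (m - 4)/(m + 6)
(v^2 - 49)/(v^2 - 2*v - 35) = (v + 7)/(v + 5)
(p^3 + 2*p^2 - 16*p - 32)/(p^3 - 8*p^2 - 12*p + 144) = (p^2 - 2*p - 8)/(p^2 - 12*p + 36)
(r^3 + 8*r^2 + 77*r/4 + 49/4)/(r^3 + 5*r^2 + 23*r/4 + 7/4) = (2*r + 7)/(2*r + 1)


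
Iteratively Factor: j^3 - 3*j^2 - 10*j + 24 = (j - 4)*(j^2 + j - 6) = (j - 4)*(j - 2)*(j + 3)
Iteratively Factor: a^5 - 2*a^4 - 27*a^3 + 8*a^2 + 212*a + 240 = (a + 2)*(a^4 - 4*a^3 - 19*a^2 + 46*a + 120) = (a + 2)^2*(a^3 - 6*a^2 - 7*a + 60) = (a + 2)^2*(a + 3)*(a^2 - 9*a + 20) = (a - 5)*(a + 2)^2*(a + 3)*(a - 4)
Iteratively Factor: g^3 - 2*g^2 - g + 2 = (g - 1)*(g^2 - g - 2) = (g - 2)*(g - 1)*(g + 1)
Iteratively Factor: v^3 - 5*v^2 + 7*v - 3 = (v - 3)*(v^2 - 2*v + 1) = (v - 3)*(v - 1)*(v - 1)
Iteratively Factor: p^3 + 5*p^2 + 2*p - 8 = (p + 4)*(p^2 + p - 2) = (p + 2)*(p + 4)*(p - 1)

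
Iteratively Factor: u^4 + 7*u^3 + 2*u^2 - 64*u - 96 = (u - 3)*(u^3 + 10*u^2 + 32*u + 32) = (u - 3)*(u + 4)*(u^2 + 6*u + 8) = (u - 3)*(u + 4)^2*(u + 2)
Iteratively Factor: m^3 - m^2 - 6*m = (m)*(m^2 - m - 6) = m*(m + 2)*(m - 3)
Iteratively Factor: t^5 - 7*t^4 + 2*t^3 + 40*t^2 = (t)*(t^4 - 7*t^3 + 2*t^2 + 40*t) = t*(t + 2)*(t^3 - 9*t^2 + 20*t) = t^2*(t + 2)*(t^2 - 9*t + 20) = t^2*(t - 5)*(t + 2)*(t - 4)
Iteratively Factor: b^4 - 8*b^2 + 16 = (b + 2)*(b^3 - 2*b^2 - 4*b + 8) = (b - 2)*(b + 2)*(b^2 - 4) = (b - 2)*(b + 2)^2*(b - 2)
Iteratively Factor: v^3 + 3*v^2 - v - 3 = (v - 1)*(v^2 + 4*v + 3) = (v - 1)*(v + 3)*(v + 1)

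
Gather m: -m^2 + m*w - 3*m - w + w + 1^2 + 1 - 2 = -m^2 + m*(w - 3)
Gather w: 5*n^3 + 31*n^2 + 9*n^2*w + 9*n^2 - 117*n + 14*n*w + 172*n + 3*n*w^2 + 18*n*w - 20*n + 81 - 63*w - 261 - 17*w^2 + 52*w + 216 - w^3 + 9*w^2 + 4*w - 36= 5*n^3 + 40*n^2 + 35*n - w^3 + w^2*(3*n - 8) + w*(9*n^2 + 32*n - 7)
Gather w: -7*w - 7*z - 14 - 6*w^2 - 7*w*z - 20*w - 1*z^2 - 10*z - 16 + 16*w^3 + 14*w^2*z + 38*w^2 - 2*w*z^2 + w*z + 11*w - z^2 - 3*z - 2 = 16*w^3 + w^2*(14*z + 32) + w*(-2*z^2 - 6*z - 16) - 2*z^2 - 20*z - 32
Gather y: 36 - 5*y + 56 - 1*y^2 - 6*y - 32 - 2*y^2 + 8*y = -3*y^2 - 3*y + 60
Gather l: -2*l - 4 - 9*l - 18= -11*l - 22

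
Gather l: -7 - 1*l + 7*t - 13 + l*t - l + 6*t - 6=l*(t - 2) + 13*t - 26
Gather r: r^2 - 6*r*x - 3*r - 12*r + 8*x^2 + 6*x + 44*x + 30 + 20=r^2 + r*(-6*x - 15) + 8*x^2 + 50*x + 50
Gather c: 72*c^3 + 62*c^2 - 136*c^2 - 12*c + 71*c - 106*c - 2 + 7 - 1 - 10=72*c^3 - 74*c^2 - 47*c - 6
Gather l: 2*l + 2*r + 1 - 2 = 2*l + 2*r - 1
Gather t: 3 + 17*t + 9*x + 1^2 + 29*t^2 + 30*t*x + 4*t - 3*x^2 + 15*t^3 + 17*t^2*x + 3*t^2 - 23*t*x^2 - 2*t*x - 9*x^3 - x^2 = 15*t^3 + t^2*(17*x + 32) + t*(-23*x^2 + 28*x + 21) - 9*x^3 - 4*x^2 + 9*x + 4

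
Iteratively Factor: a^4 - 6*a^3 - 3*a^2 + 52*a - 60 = (a - 5)*(a^3 - a^2 - 8*a + 12) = (a - 5)*(a - 2)*(a^2 + a - 6) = (a - 5)*(a - 2)^2*(a + 3)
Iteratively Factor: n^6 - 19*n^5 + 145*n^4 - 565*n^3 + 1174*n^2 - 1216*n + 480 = (n - 1)*(n^5 - 18*n^4 + 127*n^3 - 438*n^2 + 736*n - 480) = (n - 4)*(n - 1)*(n^4 - 14*n^3 + 71*n^2 - 154*n + 120) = (n - 4)^2*(n - 1)*(n^3 - 10*n^2 + 31*n - 30) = (n - 4)^2*(n - 2)*(n - 1)*(n^2 - 8*n + 15) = (n - 5)*(n - 4)^2*(n - 2)*(n - 1)*(n - 3)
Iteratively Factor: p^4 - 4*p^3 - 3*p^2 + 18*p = (p + 2)*(p^3 - 6*p^2 + 9*p) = p*(p + 2)*(p^2 - 6*p + 9) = p*(p - 3)*(p + 2)*(p - 3)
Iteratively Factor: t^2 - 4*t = (t - 4)*(t)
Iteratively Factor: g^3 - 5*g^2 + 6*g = (g)*(g^2 - 5*g + 6) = g*(g - 3)*(g - 2)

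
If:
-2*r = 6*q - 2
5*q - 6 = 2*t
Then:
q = 2*t/5 + 6/5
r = -6*t/5 - 13/5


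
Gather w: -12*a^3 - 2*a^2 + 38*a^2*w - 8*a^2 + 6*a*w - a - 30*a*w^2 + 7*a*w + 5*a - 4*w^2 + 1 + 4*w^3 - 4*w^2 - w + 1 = -12*a^3 - 10*a^2 + 4*a + 4*w^3 + w^2*(-30*a - 8) + w*(38*a^2 + 13*a - 1) + 2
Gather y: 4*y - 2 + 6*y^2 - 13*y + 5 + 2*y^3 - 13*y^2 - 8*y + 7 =2*y^3 - 7*y^2 - 17*y + 10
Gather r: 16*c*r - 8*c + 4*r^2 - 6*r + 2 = -8*c + 4*r^2 + r*(16*c - 6) + 2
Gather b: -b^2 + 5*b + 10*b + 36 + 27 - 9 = -b^2 + 15*b + 54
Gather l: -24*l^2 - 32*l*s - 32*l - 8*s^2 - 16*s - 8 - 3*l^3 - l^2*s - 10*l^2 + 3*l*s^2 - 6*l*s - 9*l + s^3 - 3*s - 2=-3*l^3 + l^2*(-s - 34) + l*(3*s^2 - 38*s - 41) + s^3 - 8*s^2 - 19*s - 10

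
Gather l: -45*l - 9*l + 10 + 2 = 12 - 54*l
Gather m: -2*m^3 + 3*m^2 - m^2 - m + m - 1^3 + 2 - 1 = -2*m^3 + 2*m^2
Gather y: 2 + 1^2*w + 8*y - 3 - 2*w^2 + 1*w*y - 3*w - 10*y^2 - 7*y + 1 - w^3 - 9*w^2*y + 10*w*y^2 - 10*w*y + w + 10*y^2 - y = -w^3 - 2*w^2 + 10*w*y^2 - w + y*(-9*w^2 - 9*w)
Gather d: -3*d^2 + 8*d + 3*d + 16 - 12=-3*d^2 + 11*d + 4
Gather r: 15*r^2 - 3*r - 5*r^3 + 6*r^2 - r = -5*r^3 + 21*r^2 - 4*r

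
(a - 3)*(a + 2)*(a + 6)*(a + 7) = a^4 + 12*a^3 + 23*a^2 - 120*a - 252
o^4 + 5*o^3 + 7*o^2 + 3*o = o*(o + 1)^2*(o + 3)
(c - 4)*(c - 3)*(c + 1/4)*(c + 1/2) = c^4 - 25*c^3/4 + 55*c^2/8 + 65*c/8 + 3/2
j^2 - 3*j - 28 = (j - 7)*(j + 4)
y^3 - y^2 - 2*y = y*(y - 2)*(y + 1)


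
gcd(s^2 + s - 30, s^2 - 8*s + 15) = s - 5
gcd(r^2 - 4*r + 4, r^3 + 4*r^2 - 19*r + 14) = r - 2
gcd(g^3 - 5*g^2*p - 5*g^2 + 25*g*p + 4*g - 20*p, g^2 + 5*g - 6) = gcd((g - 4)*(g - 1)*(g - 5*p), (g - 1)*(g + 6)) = g - 1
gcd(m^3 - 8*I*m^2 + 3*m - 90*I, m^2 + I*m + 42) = m - 6*I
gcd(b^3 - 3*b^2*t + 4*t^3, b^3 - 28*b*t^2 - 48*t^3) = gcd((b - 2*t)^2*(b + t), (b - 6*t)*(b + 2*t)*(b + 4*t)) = 1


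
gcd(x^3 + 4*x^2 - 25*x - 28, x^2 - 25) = 1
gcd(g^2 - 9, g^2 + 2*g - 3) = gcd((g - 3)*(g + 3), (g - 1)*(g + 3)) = g + 3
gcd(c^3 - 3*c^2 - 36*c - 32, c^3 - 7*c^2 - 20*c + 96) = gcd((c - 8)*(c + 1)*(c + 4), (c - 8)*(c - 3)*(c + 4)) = c^2 - 4*c - 32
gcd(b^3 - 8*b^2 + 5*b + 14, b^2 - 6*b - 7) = b^2 - 6*b - 7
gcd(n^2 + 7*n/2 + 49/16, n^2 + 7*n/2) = 1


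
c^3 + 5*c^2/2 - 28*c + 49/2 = (c - 7/2)*(c - 1)*(c + 7)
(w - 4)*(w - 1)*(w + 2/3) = w^3 - 13*w^2/3 + 2*w/3 + 8/3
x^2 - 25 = (x - 5)*(x + 5)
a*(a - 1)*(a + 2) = a^3 + a^2 - 2*a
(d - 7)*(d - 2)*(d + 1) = d^3 - 8*d^2 + 5*d + 14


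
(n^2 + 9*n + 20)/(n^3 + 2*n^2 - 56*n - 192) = (n + 5)/(n^2 - 2*n - 48)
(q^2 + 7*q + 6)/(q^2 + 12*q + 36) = (q + 1)/(q + 6)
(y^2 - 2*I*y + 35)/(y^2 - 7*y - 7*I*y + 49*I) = (y + 5*I)/(y - 7)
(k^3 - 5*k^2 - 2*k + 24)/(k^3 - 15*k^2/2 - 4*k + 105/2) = 2*(k^2 - 2*k - 8)/(2*k^2 - 9*k - 35)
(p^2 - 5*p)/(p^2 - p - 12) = p*(5 - p)/(-p^2 + p + 12)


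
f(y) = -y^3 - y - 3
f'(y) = -3*y^2 - 1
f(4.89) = -124.82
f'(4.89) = -72.74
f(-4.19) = 74.75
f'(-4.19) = -53.67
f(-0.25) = -2.73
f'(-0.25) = -1.19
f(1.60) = -8.70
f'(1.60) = -8.68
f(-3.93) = 61.63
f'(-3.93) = -47.33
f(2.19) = -15.69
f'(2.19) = -15.39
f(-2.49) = 14.93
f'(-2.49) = -19.60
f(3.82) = -62.56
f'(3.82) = -44.78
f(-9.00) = 735.00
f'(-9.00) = -244.00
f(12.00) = -1743.00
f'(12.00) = -433.00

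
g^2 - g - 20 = (g - 5)*(g + 4)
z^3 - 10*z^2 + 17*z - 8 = (z - 8)*(z - 1)^2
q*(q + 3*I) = q^2 + 3*I*q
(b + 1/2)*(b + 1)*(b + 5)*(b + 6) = b^4 + 25*b^3/2 + 47*b^2 + 101*b/2 + 15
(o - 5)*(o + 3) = o^2 - 2*o - 15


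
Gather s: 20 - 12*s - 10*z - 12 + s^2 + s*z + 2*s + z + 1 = s^2 + s*(z - 10) - 9*z + 9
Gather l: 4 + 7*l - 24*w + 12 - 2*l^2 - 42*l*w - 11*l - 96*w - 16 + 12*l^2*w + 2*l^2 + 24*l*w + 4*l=12*l^2*w - 18*l*w - 120*w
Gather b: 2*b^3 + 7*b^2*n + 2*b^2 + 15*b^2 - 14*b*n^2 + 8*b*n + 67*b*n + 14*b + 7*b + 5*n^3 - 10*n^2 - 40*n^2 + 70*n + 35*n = 2*b^3 + b^2*(7*n + 17) + b*(-14*n^2 + 75*n + 21) + 5*n^3 - 50*n^2 + 105*n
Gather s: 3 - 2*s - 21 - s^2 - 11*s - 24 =-s^2 - 13*s - 42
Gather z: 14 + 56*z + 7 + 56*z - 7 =112*z + 14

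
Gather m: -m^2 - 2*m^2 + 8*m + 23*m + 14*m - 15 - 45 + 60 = -3*m^2 + 45*m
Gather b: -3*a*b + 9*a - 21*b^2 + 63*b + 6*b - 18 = 9*a - 21*b^2 + b*(69 - 3*a) - 18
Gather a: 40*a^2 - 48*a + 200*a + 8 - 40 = 40*a^2 + 152*a - 32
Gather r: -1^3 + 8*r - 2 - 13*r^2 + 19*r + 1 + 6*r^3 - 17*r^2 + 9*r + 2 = 6*r^3 - 30*r^2 + 36*r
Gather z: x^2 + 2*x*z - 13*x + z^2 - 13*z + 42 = x^2 - 13*x + z^2 + z*(2*x - 13) + 42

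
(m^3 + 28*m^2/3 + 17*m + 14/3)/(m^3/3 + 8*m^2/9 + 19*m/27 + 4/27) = 9*(m^2 + 9*m + 14)/(3*m^2 + 7*m + 4)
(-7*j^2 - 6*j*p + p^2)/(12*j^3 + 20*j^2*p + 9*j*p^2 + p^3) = (-7*j + p)/(12*j^2 + 8*j*p + p^2)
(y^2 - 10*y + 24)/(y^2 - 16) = (y - 6)/(y + 4)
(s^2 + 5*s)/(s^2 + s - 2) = s*(s + 5)/(s^2 + s - 2)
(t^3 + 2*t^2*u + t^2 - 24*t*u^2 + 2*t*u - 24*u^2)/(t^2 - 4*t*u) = t + 6*u + 1 + 6*u/t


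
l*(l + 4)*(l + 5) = l^3 + 9*l^2 + 20*l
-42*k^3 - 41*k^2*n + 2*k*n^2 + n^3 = (-6*k + n)*(k + n)*(7*k + n)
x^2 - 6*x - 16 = (x - 8)*(x + 2)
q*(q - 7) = q^2 - 7*q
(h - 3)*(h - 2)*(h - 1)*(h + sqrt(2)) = h^4 - 6*h^3 + sqrt(2)*h^3 - 6*sqrt(2)*h^2 + 11*h^2 - 6*h + 11*sqrt(2)*h - 6*sqrt(2)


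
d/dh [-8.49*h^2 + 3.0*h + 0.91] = 3.0 - 16.98*h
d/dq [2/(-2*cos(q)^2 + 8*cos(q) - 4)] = 2*(2 - cos(q))*sin(q)/(cos(q)^2 - 4*cos(q) + 2)^2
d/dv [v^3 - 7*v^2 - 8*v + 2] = 3*v^2 - 14*v - 8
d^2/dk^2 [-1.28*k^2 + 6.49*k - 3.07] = -2.56000000000000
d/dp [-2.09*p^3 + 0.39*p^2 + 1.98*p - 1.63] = -6.27*p^2 + 0.78*p + 1.98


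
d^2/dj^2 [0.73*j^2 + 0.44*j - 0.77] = 1.46000000000000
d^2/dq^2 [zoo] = 0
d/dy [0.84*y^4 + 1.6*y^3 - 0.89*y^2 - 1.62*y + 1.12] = 3.36*y^3 + 4.8*y^2 - 1.78*y - 1.62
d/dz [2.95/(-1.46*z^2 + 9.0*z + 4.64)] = (8.614*z - 26.55)/(-1.46*z^2 + 9.0*z + 4.64)^2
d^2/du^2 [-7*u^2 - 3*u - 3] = -14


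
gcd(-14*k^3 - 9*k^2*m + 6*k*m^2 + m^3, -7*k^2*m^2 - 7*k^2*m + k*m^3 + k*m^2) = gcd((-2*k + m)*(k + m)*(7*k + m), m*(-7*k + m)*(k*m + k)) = 1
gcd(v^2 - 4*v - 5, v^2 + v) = v + 1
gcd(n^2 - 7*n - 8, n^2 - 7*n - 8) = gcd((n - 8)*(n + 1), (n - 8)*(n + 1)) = n^2 - 7*n - 8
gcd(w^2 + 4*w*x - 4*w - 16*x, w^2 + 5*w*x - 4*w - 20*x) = w - 4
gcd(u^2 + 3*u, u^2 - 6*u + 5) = 1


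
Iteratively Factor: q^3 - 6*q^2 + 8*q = (q)*(q^2 - 6*q + 8) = q*(q - 4)*(q - 2)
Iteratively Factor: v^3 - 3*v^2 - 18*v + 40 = (v + 4)*(v^2 - 7*v + 10) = (v - 2)*(v + 4)*(v - 5)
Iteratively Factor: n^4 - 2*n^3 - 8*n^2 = (n - 4)*(n^3 + 2*n^2) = n*(n - 4)*(n^2 + 2*n) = n^2*(n - 4)*(n + 2)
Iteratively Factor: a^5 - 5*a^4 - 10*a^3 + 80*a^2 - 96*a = (a + 4)*(a^4 - 9*a^3 + 26*a^2 - 24*a) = (a - 4)*(a + 4)*(a^3 - 5*a^2 + 6*a) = (a - 4)*(a - 3)*(a + 4)*(a^2 - 2*a) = a*(a - 4)*(a - 3)*(a + 4)*(a - 2)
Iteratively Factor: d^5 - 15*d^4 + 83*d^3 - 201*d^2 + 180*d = (d - 3)*(d^4 - 12*d^3 + 47*d^2 - 60*d) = (d - 3)^2*(d^3 - 9*d^2 + 20*d) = (d - 5)*(d - 3)^2*(d^2 - 4*d) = d*(d - 5)*(d - 3)^2*(d - 4)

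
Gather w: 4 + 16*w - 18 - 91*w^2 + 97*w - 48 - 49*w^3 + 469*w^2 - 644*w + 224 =-49*w^3 + 378*w^2 - 531*w + 162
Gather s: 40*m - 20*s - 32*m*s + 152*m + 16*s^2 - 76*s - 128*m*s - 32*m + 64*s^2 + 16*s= 160*m + 80*s^2 + s*(-160*m - 80)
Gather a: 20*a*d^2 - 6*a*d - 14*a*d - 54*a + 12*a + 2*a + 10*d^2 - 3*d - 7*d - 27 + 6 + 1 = a*(20*d^2 - 20*d - 40) + 10*d^2 - 10*d - 20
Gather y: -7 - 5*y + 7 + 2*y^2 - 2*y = 2*y^2 - 7*y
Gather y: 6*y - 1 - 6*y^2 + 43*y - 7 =-6*y^2 + 49*y - 8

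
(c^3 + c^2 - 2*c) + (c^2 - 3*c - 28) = c^3 + 2*c^2 - 5*c - 28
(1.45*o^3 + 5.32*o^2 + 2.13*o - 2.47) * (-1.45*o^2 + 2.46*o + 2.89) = -2.1025*o^5 - 4.147*o^4 + 14.1892*o^3 + 24.1961*o^2 + 0.0795000000000003*o - 7.1383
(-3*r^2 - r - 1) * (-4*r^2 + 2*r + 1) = 12*r^4 - 2*r^3 - r^2 - 3*r - 1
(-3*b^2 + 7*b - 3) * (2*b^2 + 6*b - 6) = -6*b^4 - 4*b^3 + 54*b^2 - 60*b + 18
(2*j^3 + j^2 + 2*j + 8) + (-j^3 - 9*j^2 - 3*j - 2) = j^3 - 8*j^2 - j + 6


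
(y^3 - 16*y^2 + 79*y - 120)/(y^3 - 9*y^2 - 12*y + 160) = (y - 3)/(y + 4)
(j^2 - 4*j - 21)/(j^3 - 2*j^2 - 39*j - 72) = (j - 7)/(j^2 - 5*j - 24)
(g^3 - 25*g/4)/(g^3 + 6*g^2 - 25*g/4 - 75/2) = g/(g + 6)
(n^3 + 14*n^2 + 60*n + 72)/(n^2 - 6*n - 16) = (n^2 + 12*n + 36)/(n - 8)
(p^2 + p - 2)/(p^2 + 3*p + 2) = (p - 1)/(p + 1)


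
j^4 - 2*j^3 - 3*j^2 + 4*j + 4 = (j - 2)^2*(j + 1)^2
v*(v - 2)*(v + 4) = v^3 + 2*v^2 - 8*v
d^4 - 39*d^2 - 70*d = d*(d - 7)*(d + 2)*(d + 5)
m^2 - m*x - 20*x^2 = (m - 5*x)*(m + 4*x)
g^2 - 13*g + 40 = (g - 8)*(g - 5)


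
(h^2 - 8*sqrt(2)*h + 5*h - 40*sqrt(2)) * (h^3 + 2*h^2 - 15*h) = h^5 - 8*sqrt(2)*h^4 + 7*h^4 - 56*sqrt(2)*h^3 - 5*h^3 - 75*h^2 + 40*sqrt(2)*h^2 + 600*sqrt(2)*h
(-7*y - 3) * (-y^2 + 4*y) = 7*y^3 - 25*y^2 - 12*y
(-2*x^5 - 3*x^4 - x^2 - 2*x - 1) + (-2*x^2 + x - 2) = -2*x^5 - 3*x^4 - 3*x^2 - x - 3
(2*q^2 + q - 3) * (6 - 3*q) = -6*q^3 + 9*q^2 + 15*q - 18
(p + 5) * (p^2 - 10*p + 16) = p^3 - 5*p^2 - 34*p + 80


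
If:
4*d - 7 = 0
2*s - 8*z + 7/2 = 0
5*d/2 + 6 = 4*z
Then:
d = 7/4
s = 69/8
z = 83/32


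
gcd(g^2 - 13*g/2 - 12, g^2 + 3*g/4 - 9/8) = g + 3/2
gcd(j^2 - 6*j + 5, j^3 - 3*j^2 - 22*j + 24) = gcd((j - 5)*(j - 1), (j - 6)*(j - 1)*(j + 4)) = j - 1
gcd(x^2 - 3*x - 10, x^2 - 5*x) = x - 5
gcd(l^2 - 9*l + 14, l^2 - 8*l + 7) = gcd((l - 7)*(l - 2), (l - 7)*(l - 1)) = l - 7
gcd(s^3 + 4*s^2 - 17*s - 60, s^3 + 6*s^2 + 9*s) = s + 3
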